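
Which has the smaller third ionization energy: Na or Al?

IE_3 is the cost of taking one more electron from the +2 cation: Na²⁺ is already 1 electron into the core; Al²⁺ still has 1 valence electron.
Pulling an electron out of a noble-gas core costs far more than removing a remaining valence electron, so Na sits at the high end of IE_3.
The numbers (kJ/mol): Na 6910, Al 2745.
Overall IE_3 order: Al < Na.

Al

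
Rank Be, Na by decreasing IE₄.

Consider each +3 ion: Be³⁺ is already 1 electron into the core; Na³⁺ is already 2 electrons into the core.
All of these are removing an electron from a noble-gas core or deeper; the smaller core (lower principal quantum number) is held far more tightly, and within a period the higher nuclear charge binds the same core more tightly.
Tabulated IE_4 (kJ/mol): Be 21007, Na 9543.
So the fourth ionization energies run Na < Be.

Be > Na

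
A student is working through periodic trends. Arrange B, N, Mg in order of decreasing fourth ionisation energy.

B > Mg > N

The fourth ionization energy removes an electron from the +3 ion. For each element: B³⁺ is the bare [He] core; N³⁺ still has 2 valence electrons; Mg³⁺ is already 1 electron into the core.
Core electrons are held far more tightly than valence electrons, so Mg and B top the IE_4 order.
Tabulated IE_4 (kJ/mol): B 25026, N 7475, Mg 10543.
So the fourth ionization energies run N < Mg < B.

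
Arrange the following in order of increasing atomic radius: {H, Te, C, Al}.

H < C < Al < Te

H is in period 1, group 1; C is in period 2, group 14; Al is in period 3, group 13; Te is in period 5, group 16.
Across a period the added protons contract the valence shell; down a group each new principal shell makes the atom larger.
Neither a single period nor a single group — weigh both effects.
C > H: the two effects oppose for this pair; the down-group effect wins (75 vs 32 pm).
Al > C: both effects reinforce here, so Al is clearly the larger of the two.
Te > Al: period and group pull opposite ways; the down-group shift dominates (136 vs 126 pm).
For reference (pm): H 32, C 75, Al 126, Te 136.
So from smallest to largest: H < C < Al < Te.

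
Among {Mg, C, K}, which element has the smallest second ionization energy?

After 1 electron has been removed, what remains? Mg⁺ still has 1 valence electron; C⁺ still has 3 valence electrons; K⁺ is the bare [Ar] core.
Breaking into a closed-shell core is much more expensive than removing a leftover valence electron — K has the largest IE_2 here.
Valence configurations: Mg⁺ [Ne]3s¹, C⁺ [He]2s²2p¹.
The numbers (kJ/mol): Mg 1451, C 2353, K 3052.
Hence IE_2: Mg < C < K.

Mg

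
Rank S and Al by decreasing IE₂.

S, Al

IE_2 is the cost of taking one more electron from the +1 cation: S⁺ still has 5 valence electrons; Al⁺ still has 2 valence electrons.
All are still removing valence electrons, so compare the +1 ions as you would atoms: IE_2 generally rises across a period (higher Z_eff) and falls down a group (larger shell), subject to the usual subshell exceptions.
Valence configurations: S⁺ [Ne]3s²3p³, Al⁺ [Ne]3s².
The numbers (kJ/mol): S 2252, Al 1817.
Putting it together, IE_2: Al < S.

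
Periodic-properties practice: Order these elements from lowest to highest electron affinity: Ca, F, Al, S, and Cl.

Ca, Al, S, F, Cl

F is in period 2, group 17; Al is in period 3, group 13; S is in period 3, group 16; Cl is in period 3, group 17; Ca is in period 4, group 2.
Atoms with high Z_eff and room in the valence shell (especially the halogens) have the most exothermic electron affinities.
Neither a single period nor a single group — weigh both effects.
Al > Ca: both effects reinforce here, so Al is clearly the higher of the two.
S > Al: S lies to the right of Al in period 3, so the across-period effect alone puts S higher.
F > S: relative to S, both the across-period and down-group shifts push F's electron affinity up.
Cl > F: this pair runs against the simple trend — see the exception note.
Note the exception: Cl has a higher electron affinity than F, contrary to the simple trend — F's small 2p subshell makes the incoming electron feel strong e⁻–e⁻ repulsion, so Cl actually releases more energy on gaining an electron.
Approximate values (kJ/mol): F 328, Al 42, S 200, Cl 349, Ca 2.
So from lowest to highest: Ca < Al < S < F < Cl.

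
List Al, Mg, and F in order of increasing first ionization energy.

Al < Mg < F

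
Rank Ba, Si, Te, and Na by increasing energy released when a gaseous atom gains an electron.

Na is in period 3, group 1; Si is in period 3, group 14; Te is in period 5, group 16; Ba is in period 6, group 2.
EA tends to increase across a period and decrease down a group, though the pattern is less regular than for IE or radius.
Neither a single period nor a single group — weigh both effects.
Na > Ba: the two effects oppose for this pair; the down-group effect wins (53 vs 14 kJ/mol).
Si > Na: Si lies to the right of Na in period 3, so the across-period effect alone puts Si higher.
Te > Si: the two effects oppose for this pair; the across-period effect wins (190 vs 134 kJ/mol).
Approximate values (kJ/mol): Na 53, Si 134, Te 190, Ba 14.
So from lowest to highest: Ba < Na < Si < Te.

Ba < Na < Si < Te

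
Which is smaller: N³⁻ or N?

N

Forming N³⁻ adds 3 electrons to N. More electron–electron repulsion in the same shell, with unchanged nuclear charge, lets the cloud expand.
An anion is larger than its parent atom: N³⁻ > N.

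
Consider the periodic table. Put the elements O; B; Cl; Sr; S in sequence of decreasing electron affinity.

Cl, S, O, B, Sr

B is in period 2, group 13; O is in period 2, group 16; S is in period 3, group 16; Cl is in period 3, group 17; Sr is in period 5, group 2.
Adding an electron releases more energy for atoms nearer the top right (short of the noble gases).
These span different periods and groups, so the two trends combine.
B > Sr: both effects reinforce here, so B is clearly the higher of the two.
O > B: both are in period 2; the period trend gives O the larger value.
S > O: this pair runs against the simple trend — see the exception note.
Cl > S: both are in period 3; the period trend gives Cl the larger value.
Note the exception: S has a higher electron affinity than O, contrary to the simple trend — the compact 2p subshell of O repels the added electron more than S's larger 3p does.
For reference (kJ/mol): B 27, O 141, S 200, Cl 349, Sr 5.
So from highest to lowest: Cl > S > O > B > Sr.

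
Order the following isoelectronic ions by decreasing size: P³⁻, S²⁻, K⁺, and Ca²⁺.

P³⁻ > S²⁻ > K⁺ > Ca²⁺

All of these have 18 electrons, so size is governed by nuclear charge alone: the more protons, the stronger the pull on the same electron cloud, and the smaller the ion.
Nuclear charges: Ca²⁺ (Z=20), K⁺ (Z=19), S²⁻ (Z=16), P³⁻ (Z=15).
Largest to smallest: P³⁻ > S²⁻ > K⁺ > Ca²⁺.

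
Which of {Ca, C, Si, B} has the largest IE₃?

The third ionization energy removes an electron from the +2 ion. For each element: Ca²⁺ is the bare [Ar] core; C²⁺ still has 2 valence electrons; Si²⁺ still has 2 valence electrons; B²⁺ still has 1 valence electron.
Pulling an electron out of a noble-gas core costs far more than removing a remaining valence electron, so Ca sits at the high end of IE_3.
Valence configurations: C²⁺ [He]2s², Si²⁺ [Ne]3s², B²⁺ [He]2s¹.
The numbers (kJ/mol): Ca 4912, C 4620, Si 3232, B 3660.
Overall IE_3 order: Si < B < C < Ca.

Ca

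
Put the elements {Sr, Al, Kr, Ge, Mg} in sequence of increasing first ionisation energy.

Mg is in period 3, group 2; Al is in period 3, group 13; Ge is in period 4, group 14; Kr is in period 4, group 18; Sr is in period 5, group 2.
First ionization energy rises across a period (greater Z_eff holds electrons more tightly) and falls down a group (valence electrons are farther from the nucleus).
Here both period and group differ, so the two effects have to be weighed against each other.
Al > Sr: relative to Sr, both the across-period and down-group shifts push Al's first ionization energy up.
Mg > Al: this pair runs against the simple trend — see the exception note.
Ge > Mg: the two effects oppose for this pair; the across-period effect wins (762 vs 738 kJ/mol).
Kr > Ge: both are in period 4; the period trend gives Kr the larger value.
Note the exception: Mg has a higher first ionization energy than Al, contrary to the simple trend — Al's single 3p electron is easier to remove than one from Mg's filled 3s².
For reference (kJ/mol): Mg 738, Al 578, Ge 762, Kr 1351, Sr 550.
So from lowest to highest: Sr < Al < Mg < Ge < Kr.

Sr < Al < Mg < Ge < Kr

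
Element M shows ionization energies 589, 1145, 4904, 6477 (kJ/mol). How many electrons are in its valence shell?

2

Look for the largest jump between consecutive ionization energies: IE3/IE2 ≈ 4.3, far larger than any earlier ratio.
That jump marks the point where a core electron is being removed. So the atom has 2 valence electrons.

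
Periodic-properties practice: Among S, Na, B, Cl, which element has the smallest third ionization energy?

After 2 electrons have been removed, what remains? S²⁺ still has 4 valence electrons; Na²⁺ is already 1 electron into the core; B²⁺ still has 1 valence electron; Cl²⁺ still has 5 valence electrons.
Breaking into a closed-shell core is much more expensive than removing a leftover valence electron — Na has the largest IE_3 here.
Valence configurations: S²⁺ [Ne]3s²3p², B²⁺ [He]2s¹, Cl²⁺ [Ne]3s²3p³.
The numbers (kJ/mol): S 3357, Na 6910, B 3660, Cl 3822.
Putting it together, IE_3: S < B < Cl < Na.

S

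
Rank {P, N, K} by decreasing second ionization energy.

K, N, P

Consider each +1 ion: P⁺ still has 4 valence electrons; N⁺ still has 4 valence electrons; K⁺ is the bare [Ar] core.
Breaking into a closed-shell core is much more expensive than removing a leftover valence electron — K has the largest IE_2 here.
Valence configurations: P⁺ [Ne]3s²3p², N⁺ [He]2s²2p².
Approximate IE_2 values (kJ/mol): P 1907, N 2856, K 3052.
Putting it together, IE_2: P < N < K.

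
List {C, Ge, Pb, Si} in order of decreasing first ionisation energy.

C is in period 2, group 14; Si is in period 3, group 14; Ge is in period 4, group 14; Pb is in period 6, group 14.
Removing the outermost electron gets harder across a period and easier down a group.
All are in group 14, so first ionization energy increases up the group.
So from highest to lowest: C > Si > Ge > Pb.

C > Si > Ge > Pb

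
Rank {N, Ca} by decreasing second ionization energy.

N, Ca

After 1 electron has been removed, what remains? N⁺ still has 4 valence electrons; Ca⁺ still has 1 valence electron.
All are still removing valence electrons, so compare the +1 ions as you would atoms: IE_2 generally rises across a period (higher Z_eff) and falls down a group (larger shell), subject to the usual subshell exceptions.
Valence configurations: N⁺ [He]2s²2p², Ca⁺ [Ar]4s¹.
Approximate IE_2 values (kJ/mol): N 2856, Ca 1145.
Putting it together, IE_2: Ca < N.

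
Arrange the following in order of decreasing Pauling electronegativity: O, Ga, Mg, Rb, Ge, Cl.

O, Cl, Ge, Ga, Mg, Rb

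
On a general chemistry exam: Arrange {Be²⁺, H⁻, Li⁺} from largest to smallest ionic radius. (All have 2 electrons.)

All of these have 2 electrons, so size is governed by nuclear charge alone: the more protons, the stronger the pull on the same electron cloud, and the smaller the ion.
Nuclear charges: Be²⁺ (Z=4), Li⁺ (Z=3), H⁻ (Z=1).
Largest to smallest: H⁻ > Li⁺ > Be²⁺.

H⁻ > Li⁺ > Be²⁺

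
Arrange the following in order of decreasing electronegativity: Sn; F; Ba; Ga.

F > Sn > Ga > Ba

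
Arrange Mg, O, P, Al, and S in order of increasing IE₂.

Mg, Al, P, S, O

After 1 electron has been removed, what remains? Mg⁺ still has 1 valence electron; O⁺ still has 5 valence electrons; P⁺ still has 4 valence electrons; Al⁺ still has 2 valence electrons; S⁺ still has 5 valence electrons.
All are still removing valence electrons, so compare the +1 ions as you would atoms: IE_2 generally rises across a period (higher Z_eff) and falls down a group (larger shell), subject to the usual subshell exceptions.
Valence configurations: Mg⁺ [Ne]3s¹, O⁺ [He]2s²2p³, P⁺ [Ne]3s²3p², Al⁺ [Ne]3s², S⁺ [Ne]3s²3p³.
Tabulated IE_2 (kJ/mol): Mg 1451, O 3388, P 1907, Al 1817, S 2252.
Hence IE_2: Mg < Al < P < S < O.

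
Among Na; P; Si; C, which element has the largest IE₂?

IE_2 is the cost of taking one more electron from the +1 cation: Na⁺ is the bare [Ne] core; P⁺ still has 4 valence electrons; Si⁺ still has 3 valence electrons; C⁺ still has 3 valence electrons.
Core electrons are held far more tightly than valence electrons, so Na tops the IE_2 order.
Valence configurations: P⁺ [Ne]3s²3p², Si⁺ [Ne]3s²3p¹, C⁺ [He]2s²2p¹.
The numbers (kJ/mol): Na 4562, P 1907, Si 1577, C 2353.
Overall IE_2 order: Si < P < C < Na.

Na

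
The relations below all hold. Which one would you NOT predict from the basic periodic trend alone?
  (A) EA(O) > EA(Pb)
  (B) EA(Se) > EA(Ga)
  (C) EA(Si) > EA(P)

The general trend: electron affinity increases across a period and decreases down a group.
(A) O (period 2, group 16) vs Pb (period 6, group 14): the stated order agrees with the simple trend.
(B) Se (period 4, group 16) vs Ga (period 4, group 13): the stated order agrees with the simple trend.
(C) Si (period 3, group 14) vs P (period 3, group 15): the stated order contradicts the simple trend.
The exception is (C): adding an electron to P's half-filled 3p³ is unfavourable, so Si (3p²) has the more exothermic EA.

(C)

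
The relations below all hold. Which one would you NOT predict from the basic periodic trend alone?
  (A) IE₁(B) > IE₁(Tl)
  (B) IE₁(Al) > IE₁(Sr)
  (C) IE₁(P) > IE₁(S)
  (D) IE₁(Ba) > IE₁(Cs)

The general trend: first ionisation energy increases across a period and decreases down a group.
(A) B (period 2, group 13) vs Tl (period 6, group 13): the stated order agrees with the simple trend.
(B) Al (period 3, group 13) vs Sr (period 5, group 2): the stated order agrees with the simple trend.
(C) P (period 3, group 15) vs S (period 3, group 16): the stated order contradicts the simple trend.
(D) Ba (period 6, group 2) vs Cs (period 6, group 1): the stated order agrees with the simple trend.
The exception is (C): S (3p⁴) ionizes more easily than half-filled P (3p³) because the paired 3p electron in S is pushed out by e⁻–e⁻ repulsion.

(C)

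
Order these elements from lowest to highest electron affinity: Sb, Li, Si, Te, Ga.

Ga, Li, Sb, Si, Te

Li is in period 2, group 1; Si is in period 3, group 14; Ga is in period 4, group 13; Sb is in period 5, group 15; Te is in period 5, group 16.
Adding an electron releases more energy for atoms nearer the top right (short of the noble gases).
These span different periods and groups, so the two trends combine.
Li > Ga: the two effects oppose for this pair; the down-group effect wins (60 vs 29 kJ/mol).
Sb > Li: period and group pull opposite ways; the across-period shift dominates (103 vs 60 kJ/mol).
Si > Sb: the two effects oppose for this pair; the down-group effect wins (134 vs 103 kJ/mol).
Te > Si: period and group pull opposite ways; the across-period shift dominates (190 vs 134 kJ/mol).
For reference (kJ/mol): Li 60, Si 134, Ga 29, Sb 103, Te 190.
So from lowest to highest: Ga < Li < Sb < Si < Te.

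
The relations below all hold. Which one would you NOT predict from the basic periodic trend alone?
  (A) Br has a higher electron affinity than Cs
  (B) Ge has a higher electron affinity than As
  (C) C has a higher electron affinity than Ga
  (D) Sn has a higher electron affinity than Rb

The general trend: electron affinity increases across a period and decreases down a group.
(A) Br (period 4, group 17) vs Cs (period 6, group 1): the stated order agrees with the simple trend.
(B) Ge (period 4, group 14) vs As (period 4, group 15): the stated order contradicts the simple trend.
(C) C (period 2, group 14) vs Ga (period 4, group 13): the stated order agrees with the simple trend.
(D) Sn (period 5, group 14) vs Rb (period 5, group 1): the stated order agrees with the simple trend.
The exception is (B): adding an electron to As's half-filled 4p³ is unfavourable, so Ge (4p²) has the more exothermic EA.

(B)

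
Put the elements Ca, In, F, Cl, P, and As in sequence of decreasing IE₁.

F, Cl, P, As, Ca, In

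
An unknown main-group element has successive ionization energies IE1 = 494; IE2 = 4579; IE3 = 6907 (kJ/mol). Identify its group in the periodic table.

Group 1

Look for the largest jump between consecutive ionization energies: IE2/IE1 ≈ 9.3, far larger than any earlier ratio.
That jump marks the point where a core electron is being removed. So the atom has 1 valence electron.
A main-group element with 1 valence electron is in group 1.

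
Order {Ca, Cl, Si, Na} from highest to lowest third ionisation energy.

Na > Ca > Cl > Si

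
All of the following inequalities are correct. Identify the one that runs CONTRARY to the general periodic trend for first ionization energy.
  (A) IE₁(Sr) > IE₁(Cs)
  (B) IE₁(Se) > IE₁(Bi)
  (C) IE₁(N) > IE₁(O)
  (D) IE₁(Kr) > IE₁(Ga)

(C)

The general trend: first ionization energy increases across a period and decreases down a group.
(A) Sr (period 5, group 2) vs Cs (period 6, group 1): the stated order agrees with the simple trend.
(B) Se (period 4, group 16) vs Bi (period 6, group 15): the stated order agrees with the simple trend.
(C) N (period 2, group 15) vs O (period 2, group 16): the stated order contradicts the simple trend.
(D) Kr (period 4, group 18) vs Ga (period 4, group 13): the stated order agrees with the simple trend.
The exception is (C): pairing an electron in O's 2p⁴ costs repulsion energy, so O ionizes more easily than half-filled N (2p³).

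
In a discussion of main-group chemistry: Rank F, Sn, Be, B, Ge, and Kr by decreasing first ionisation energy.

Removing the outermost electron gets harder across a period and easier down a group.
Neither a single period nor a single group — weigh both effects.
Ge > Sn: Ge sits above Sn in group 14, so the down-group effect alone puts Ge higher.
B > Ge: the two effects oppose for this pair; the down-group effect wins (801 vs 762 kJ/mol).
Be > B: this pair runs against the simple trend — see the exception note.
Kr > Be: the two effects oppose for this pair; the across-period effect wins (1351 vs 900 kJ/mol).
F > Kr: period and group pull opposite ways; the down-group shift dominates (1681 vs 1351 kJ/mol).
Note the exception: Be has a higher first ionization energy than B, contrary to the simple trend — removing B's lone 2p electron is easier than breaking Be's filled 2s².
Approximate values (kJ/mol): Be 900, B 801, F 1681, Ge 762, Kr 1351, Sn 709.
So from highest to lowest: F > Kr > Be > B > Ge > Sn.

F > Kr > Be > B > Ge > Sn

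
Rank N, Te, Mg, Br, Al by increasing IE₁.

N is in period 2, group 15; Mg is in period 3, group 2; Al is in period 3, group 13; Br is in period 4, group 17; Te is in period 5, group 16.
Removing the outermost electron gets harder across a period and easier down a group.
These span different periods and groups, so the two trends combine.
Mg > Al: this pair runs against the simple trend — see the exception note.
Te > Mg: the two effects oppose for this pair; the across-period effect wins (869 vs 738 kJ/mol).
Br > Te: relative to Te, both the across-period and down-group shifts push Br's first ionization energy up.
N > Br: period and group pull opposite ways; the down-group shift dominates (1402 vs 1140 kJ/mol).
Note the exception: Mg has a higher first ionization energy than Al, contrary to the simple trend — Al's single 3p electron is easier to remove than one from Mg's filled 3s².
For reference (kJ/mol): N 1402, Mg 738, Al 578, Br 1140, Te 869.
So from lowest to highest: Al < Mg < Te < Br < N.

Al, Mg, Te, Br, N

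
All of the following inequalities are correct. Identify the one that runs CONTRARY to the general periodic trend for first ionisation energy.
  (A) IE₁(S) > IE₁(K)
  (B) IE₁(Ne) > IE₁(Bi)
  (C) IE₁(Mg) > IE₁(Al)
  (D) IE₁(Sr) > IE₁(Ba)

The general trend: first ionisation energy increases across a period and decreases down a group.
(A) S (period 3, group 16) vs K (period 4, group 1): the stated order agrees with the simple trend.
(B) Ne (period 2, group 18) vs Bi (period 6, group 15): the stated order agrees with the simple trend.
(C) Mg (period 3, group 2) vs Al (period 3, group 13): the stated order contradicts the simple trend.
(D) Sr (period 5, group 2) vs Ba (period 6, group 2): the stated order agrees with the simple trend.
The exception is (C): Al's single 3p electron is easier to remove than one from Mg's filled 3s².

(C)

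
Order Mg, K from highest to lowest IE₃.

IE_3 is the cost of taking one more electron from the +2 cation: Mg²⁺ is the bare [Ne] core; K²⁺ is already 1 electron into the core.
All of these are removing an electron from a noble-gas core or deeper; the smaller core (lower principal quantum number) is held far more tightly, and within a period the higher nuclear charge binds the same core more tightly.
The numbers (kJ/mol): Mg 7733, K 4420.
So the third ionization energies run K < Mg.

Mg, K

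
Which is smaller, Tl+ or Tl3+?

Tl3+

Both ions have Z = 81 protons, but Tl3+ has lost more electrons, so its remaining electrons feel a larger effective nuclear charge per electron and are pulled in more tightly.
Higher positive charge → smaller ion, so Tl+ > Tl3+.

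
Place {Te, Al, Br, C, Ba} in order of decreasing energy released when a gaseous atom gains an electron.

C is in period 2, group 14; Al is in period 3, group 13; Br is in period 4, group 17; Te is in period 5, group 16; Ba is in period 6, group 2.
EA tends to increase across a period and decrease down a group, though the pattern is less regular than for IE or radius.
These span different periods and groups, so the two trends combine.
Al > Ba: relative to Ba, both the across-period and down-group shifts push Al's electron affinity up.
C > Al: both effects reinforce here, so C is clearly the higher of the two.
Te > C: period and group pull opposite ways; the across-period shift dominates (190 vs 122 kJ/mol).
Br > Te: both effects reinforce here, so Br is clearly the higher of the two.
For reference (kJ/mol): C 122, Al 42, Br 325, Te 190, Ba 14.
So from highest to lowest: Br > Te > C > Al > Ba.

Br, Te, C, Al, Ba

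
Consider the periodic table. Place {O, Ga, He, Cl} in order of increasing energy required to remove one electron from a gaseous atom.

He is in period 1, group 18; O is in period 2, group 16; Cl is in period 3, group 17; Ga is in period 4, group 13.
IE₁ increases left→right with effective nuclear charge and decreases top→bottom as the valence shell moves farther out.
Neither a single period nor a single group — weigh both effects.
Cl > Ga: relative to Ga, both the across-period and down-group shifts push Cl's first ionization energy up.
O > Cl: period and group pull opposite ways; the down-group shift dominates (1314 vs 1251 kJ/mol).
He > O: both effects reinforce here, so He is clearly the higher of the two.
Tabulated first ionization energy (kJ/mol): He 2372, O 1314, Cl 1251, Ga 579.
So from lowest to highest: Ga < Cl < O < He.

Ga < Cl < O < He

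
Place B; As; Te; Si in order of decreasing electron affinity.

B is in period 2, group 13; Si is in period 3, group 14; As is in period 4, group 15; Te is in period 5, group 16.
EA tends to increase across a period and decrease down a group, though the pattern is less regular than for IE or radius.
A diagonal step moves right (one effect) and down (the opposite effect) at once.
As > B: the two effects oppose for this pair; the across-period effect wins (78 vs 27 kJ/mol).
Si > As: period and group pull opposite ways; the down-group shift dominates (134 vs 78 kJ/mol).
Te > Si: period and group pull opposite ways; the across-period shift dominates (190 vs 134 kJ/mol).
Approximate values (kJ/mol): B 27, Si 134, As 78, Te 190.
So from highest to lowest: Te > Si > As > B.

Te, Si, As, B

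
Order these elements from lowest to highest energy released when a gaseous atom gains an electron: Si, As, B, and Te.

B, As, Si, Te

B is in period 2, group 13; Si is in period 3, group 14; As is in period 4, group 15; Te is in period 5, group 16.
Adding an electron releases more energy for atoms nearer the top right (short of the noble gases).
A diagonal step moves right (one effect) and down (the opposite effect) at once.
As > B: the two effects oppose for this pair; the across-period effect wins (78 vs 27 kJ/mol).
Si > As: period and group pull opposite ways; the down-group shift dominates (134 vs 78 kJ/mol).
Te > Si: the two effects oppose for this pair; the across-period effect wins (190 vs 134 kJ/mol).
Approximate values (kJ/mol): B 27, Si 134, As 78, Te 190.
So from lowest to highest: B < As < Si < Te.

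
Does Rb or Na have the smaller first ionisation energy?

First ionization energy rises across a period (greater Z_eff holds electrons more tightly) and falls down a group (valence electrons are farther from the nucleus).
All are in group 1, so first ionization energy increases up the group.
So Rb has the smaller first ionisation energy (Rb < Na).

Rb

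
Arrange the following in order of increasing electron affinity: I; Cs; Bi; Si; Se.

Cs < Bi < Si < Se < I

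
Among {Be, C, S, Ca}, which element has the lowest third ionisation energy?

S

After 2 electrons have been removed, what remains? Be²⁺ is the bare [He] core; C²⁺ still has 2 valence electrons; S²⁺ still has 4 valence electrons; Ca²⁺ is the bare [Ar] core.
Core electrons are held far more tightly than valence electrons, so Ca and Be top the IE_3 order.
Valence configurations: C²⁺ [He]2s², S²⁺ [Ne]3s²3p².
The numbers (kJ/mol): Be 14849, C 4620, S 3357, Ca 4912.
Putting it together, IE_3: S < C < Ca < Be.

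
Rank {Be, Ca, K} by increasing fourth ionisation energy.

K, Ca, Be

The fourth ionization energy removes an electron from the +3 ion. For each element: Be³⁺ is already 1 electron into the core; Ca³⁺ is already 1 electron into the core; K³⁺ is already 2 electrons into the core.
All of these are removing an electron from a noble-gas core or deeper; the smaller core (lower principal quantum number) is held far more tightly, and within a period the higher nuclear charge binds the same core more tightly.
The numbers (kJ/mol): Be 21007, Ca 6491, K 5877.
Overall IE_4 order: K < Ca < Be.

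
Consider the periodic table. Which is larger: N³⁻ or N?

Forming N³⁻ adds 3 electrons to N. More electron–electron repulsion in the same shell, with unchanged nuclear charge, lets the cloud expand.
An anion is larger than its parent atom: N³⁻ > N.

N³⁻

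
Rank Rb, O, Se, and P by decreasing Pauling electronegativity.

O > Se > P > Rb

O is in period 2, group 16; P is in period 3, group 15; Se is in period 4, group 16; Rb is in period 5, group 1.
Atoms toward the upper right of the periodic table pull bonding electrons most strongly.
Here both period and group differ, so the two effects have to be weighed against each other.
P > Rb: relative to Rb, both the across-period and down-group shifts push P's electronegativity up.
Se > P: the two effects oppose for this pair; the across-period effect wins (2.55 vs 2.19).
O > Se: O sits above Se in group 16, so the down-group effect alone puts O higher.
Tabulated electronegativity (Pauling): O 3.44, P 2.19, Se 2.55, Rb 0.82.
So from highest to lowest: O > Se > P > Rb.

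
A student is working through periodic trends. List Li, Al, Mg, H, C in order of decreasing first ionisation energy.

H is in period 1, group 1; Li is in period 2, group 1; C is in period 2, group 14; Mg is in period 3, group 2; Al is in period 3, group 13.
Removing the outermost electron gets harder across a period and easier down a group.
These span different periods and groups, so the two trends combine.
Al > Li: the two effects oppose for this pair; the across-period effect wins (578 vs 520 kJ/mol).
Mg > Al: this pair runs against the simple trend — see the exception note.
C > Mg: relative to Mg, both the across-period and down-group shifts push C's first ionization energy up.
H > C: the two effects oppose for this pair; the down-group effect wins (1312 vs 1086 kJ/mol).
Note the exception: Mg has a higher first ionization energy than Al, contrary to the simple trend — Al's single 3p electron is easier to remove than one from Mg's filled 3s².
For reference (kJ/mol): H 1312, Li 520, C 1086, Mg 738, Al 578.
So from highest to lowest: H > C > Mg > Al > Li.

H > C > Mg > Al > Li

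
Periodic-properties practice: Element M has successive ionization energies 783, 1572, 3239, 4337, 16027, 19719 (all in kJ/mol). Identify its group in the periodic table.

Look for the largest jump between consecutive ionization energies: IE5/IE4 ≈ 3.7, far larger than any earlier ratio.
That jump marks the point where a core electron is being removed. So the atom has 4 valence electrons.
A main-group element with 4 valence electrons is in group 14.

Group 14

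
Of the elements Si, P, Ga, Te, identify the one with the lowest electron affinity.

Ga

Si is in period 3, group 14; P is in period 3, group 15; Ga is in period 4, group 13; Te is in period 5, group 16.
Adding an electron releases more energy for atoms nearer the top right (short of the noble gases).
Neither a single period nor a single group — weigh both effects.
P > Ga: relative to Ga, both the across-period and down-group shifts push P's electron affinity up.
Si > P: this pair runs against the simple trend — see the exception note.
Te > Si: period and group pull opposite ways; the across-period shift dominates (190 vs 134 kJ/mol).
Note the exception: Si has a higher electron affinity than P, contrary to the simple trend — adding an electron to P's half-filled 3p³ is unfavourable, so Si (3p²) has the more exothermic EA.
Approximate values (kJ/mol): Si 134, P 72, Ga 29, Te 190.
The lowest electron affinity among these belongs to Ga.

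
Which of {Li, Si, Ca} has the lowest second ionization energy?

Ca

The second ionization energy removes an electron from the +1 ion. For each element: Li⁺ is the bare [He] core; Si⁺ still has 3 valence electrons; Ca⁺ still has 1 valence electron.
Core electrons are held far more tightly than valence electrons, so Li tops the IE_2 order.
Valence configurations: Si⁺ [Ne]3s²3p¹, Ca⁺ [Ar]4s¹.
Tabulated IE_2 (kJ/mol): Li 7298, Si 1577, Ca 1145.
Putting it together, IE_2: Ca < Si < Li.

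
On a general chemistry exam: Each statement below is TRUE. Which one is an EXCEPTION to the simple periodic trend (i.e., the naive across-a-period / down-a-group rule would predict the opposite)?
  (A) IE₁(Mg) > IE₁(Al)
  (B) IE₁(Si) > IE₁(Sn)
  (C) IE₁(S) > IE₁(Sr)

(A)

The general trend: first ionisation energy increases across a period and decreases down a group.
(A) Mg (period 3, group 2) vs Al (period 3, group 13): the stated order contradicts the simple trend.
(B) Si (period 3, group 14) vs Sn (period 5, group 14): the stated order agrees with the simple trend.
(C) S (period 3, group 16) vs Sr (period 5, group 2): the stated order agrees with the simple trend.
The exception is (A): Al's single 3p electron is easier to remove than one from Mg's filled 3s².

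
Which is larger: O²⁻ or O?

Forming O²⁻ adds 2 electrons to O. More electron–electron repulsion in the same shell, with unchanged nuclear charge, lets the cloud expand.
An anion is larger than its parent atom: O²⁻ > O.

O²⁻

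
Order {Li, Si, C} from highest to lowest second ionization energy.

The second ionization energy removes an electron from the +1 ion. For each element: Li⁺ is the bare [He] core; Si⁺ still has 3 valence electrons; C⁺ still has 3 valence electrons.
Breaking into a closed-shell core is much more expensive than removing a leftover valence electron — Li has the largest IE_2 here.
Valence configurations: Si⁺ [Ne]3s²3p¹, C⁺ [He]2s²2p¹.
The numbers (kJ/mol): Li 7298, Si 1577, C 2353.
So the second ionization energies run Si < C < Li.

Li > C > Si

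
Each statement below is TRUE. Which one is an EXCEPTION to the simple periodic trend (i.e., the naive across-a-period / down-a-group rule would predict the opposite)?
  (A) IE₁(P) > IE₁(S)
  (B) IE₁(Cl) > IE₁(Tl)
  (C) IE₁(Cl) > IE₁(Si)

(A)

The general trend: IE₁ increases across a period and decreases down a group.
(A) P (period 3, group 15) vs S (period 3, group 16): the stated order contradicts the simple trend.
(B) Cl (period 3, group 17) vs Tl (period 6, group 13): the stated order agrees with the simple trend.
(C) Cl (period 3, group 17) vs Si (period 3, group 14): the stated order agrees with the simple trend.
The exception is (A): S (3p⁴) ionizes more easily than half-filled P (3p³) because the paired 3p electron in S is pushed out by e⁻–e⁻ repulsion.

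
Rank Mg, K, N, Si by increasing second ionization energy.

Mg < Si < N < K

Consider each +1 ion: Mg⁺ still has 1 valence electron; K⁺ is the bare [Ar] core; N⁺ still has 4 valence electrons; Si⁺ still has 3 valence electrons.
Breaking into a closed-shell core is much more expensive than removing a leftover valence electron — K has the largest IE_2 here.
Valence configurations: Mg⁺ [Ne]3s¹, N⁺ [He]2s²2p², Si⁺ [Ne]3s²3p¹.
Tabulated IE_2 (kJ/mol): Mg 1451, K 3052, N 2856, Si 1577.
So the second ionization energies run Mg < Si < N < K.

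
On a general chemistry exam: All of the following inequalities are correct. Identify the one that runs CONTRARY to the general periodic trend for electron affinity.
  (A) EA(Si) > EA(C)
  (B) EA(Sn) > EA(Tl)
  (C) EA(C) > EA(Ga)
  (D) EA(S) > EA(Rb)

The general trend: electron affinity increases across a period and decreases down a group.
(A) Si (period 3, group 14) vs C (period 2, group 14): the stated order contradicts the simple trend.
(B) Sn (period 5, group 14) vs Tl (period 6, group 13): the stated order agrees with the simple trend.
(C) C (period 2, group 14) vs Ga (period 4, group 13): the stated order agrees with the simple trend.
(D) S (period 3, group 16) vs Rb (period 5, group 1): the stated order agrees with the simple trend.
The exception is (A): Si's larger, more diffuse 3p orbitals accept an added electron slightly more readily than C's compact 2p.

(A)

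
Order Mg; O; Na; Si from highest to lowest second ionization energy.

Na > O > Si > Mg

After 1 electron has been removed, what remains? Mg⁺ still has 1 valence electron; O⁺ still has 5 valence electrons; Na⁺ is the bare [Ne] core; Si⁺ still has 3 valence electrons.
Core electrons are held far more tightly than valence electrons, so Na tops the IE_2 order.
Valence configurations: Mg⁺ [Ne]3s¹, O⁺ [He]2s²2p³, Si⁺ [Ne]3s²3p¹.
Tabulated IE_2 (kJ/mol): Mg 1451, O 3388, Na 4562, Si 1577.
Overall IE_2 order: Mg < Si < O < Na.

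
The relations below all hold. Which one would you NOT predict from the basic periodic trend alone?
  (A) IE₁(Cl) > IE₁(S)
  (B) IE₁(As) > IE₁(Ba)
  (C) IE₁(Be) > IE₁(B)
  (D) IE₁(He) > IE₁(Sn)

(C)

The general trend: first ionization energy increases across a period and decreases down a group.
(A) Cl (period 3, group 17) vs S (period 3, group 16): the stated order agrees with the simple trend.
(B) As (period 4, group 15) vs Ba (period 6, group 2): the stated order agrees with the simple trend.
(C) Be (period 2, group 2) vs B (period 2, group 13): the stated order contradicts the simple trend.
(D) He (period 1, group 18) vs Sn (period 5, group 14): the stated order agrees with the simple trend.
The exception is (C): removing B's lone 2p electron is easier than breaking Be's filled 2s².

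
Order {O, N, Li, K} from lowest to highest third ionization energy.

The third ionization energy removes an electron from the +2 ion. For each element: O²⁺ still has 4 valence electrons; N²⁺ still has 3 valence electrons; Li²⁺ is already 1 electron into the core; K²⁺ is already 1 electron into the core.
Usually core removal costs more than valence removal, but here the competition is close: a tightly held n=2 valence electron can cost more to remove than an n=3 core electron, so the actual values have to decide it.
Valence configurations: O²⁺ [He]2s²2p², N²⁺ [He]2s²2p¹.
The numbers (kJ/mol): O 5300, N 4578, Li 11815, K 4420.
Overall IE_3 order: K < N < O < Li.

K, N, O, Li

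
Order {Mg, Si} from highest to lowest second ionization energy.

IE_2 is the cost of taking one more electron from the +1 cation: Mg⁺ still has 1 valence electron; Si⁺ still has 3 valence electrons.
All are still removing valence electrons, so compare the +1 ions as you would atoms: IE_2 generally rises across a period (higher Z_eff) and falls down a group (larger shell), subject to the usual subshell exceptions.
Valence configurations: Mg⁺ [Ne]3s¹, Si⁺ [Ne]3s²3p¹.
Approximate IE_2 values (kJ/mol): Mg 1451, Si 1577.
Putting it together, IE_2: Mg < Si.

Si > Mg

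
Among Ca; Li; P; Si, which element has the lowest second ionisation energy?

Ca

After 1 electron has been removed, what remains? Ca⁺ still has 1 valence electron; Li⁺ is the bare [He] core; P⁺ still has 4 valence electrons; Si⁺ still has 3 valence electrons.
Core electrons are held far more tightly than valence electrons, so Li tops the IE_2 order.
Valence configurations: Ca⁺ [Ar]4s¹, P⁺ [Ne]3s²3p², Si⁺ [Ne]3s²3p¹.
The numbers (kJ/mol): Ca 1145, Li 7298, P 1907, Si 1577.
Putting it together, IE_2: Ca < Si < P < Li.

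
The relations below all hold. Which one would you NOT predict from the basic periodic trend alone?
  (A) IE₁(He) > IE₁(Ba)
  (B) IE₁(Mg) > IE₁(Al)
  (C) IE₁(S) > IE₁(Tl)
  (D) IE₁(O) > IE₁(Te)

(B)

The general trend: IE₁ increases across a period and decreases down a group.
(A) He (period 1, group 18) vs Ba (period 6, group 2): the stated order agrees with the simple trend.
(B) Mg (period 3, group 2) vs Al (period 3, group 13): the stated order contradicts the simple trend.
(C) S (period 3, group 16) vs Tl (period 6, group 13): the stated order agrees with the simple trend.
(D) O (period 2, group 16) vs Te (period 5, group 16): the stated order agrees with the simple trend.
The exception is (B): Al's single 3p electron is easier to remove than one from Mg's filled 3s².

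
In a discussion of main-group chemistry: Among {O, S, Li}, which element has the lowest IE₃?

The third ionization energy removes an electron from the +2 ion. For each element: O²⁺ still has 4 valence electrons; S²⁺ still has 4 valence electrons; Li²⁺ is already 1 electron into the core.
Breaking into a closed-shell core is much more expensive than removing a leftover valence electron — Li has the largest IE_3 here.
Valence configurations: O²⁺ [He]2s²2p², S²⁺ [Ne]3s²3p².
Approximate IE_3 values (kJ/mol): O 5300, S 3357, Li 11815.
Putting it together, IE_3: S < O < Li.

S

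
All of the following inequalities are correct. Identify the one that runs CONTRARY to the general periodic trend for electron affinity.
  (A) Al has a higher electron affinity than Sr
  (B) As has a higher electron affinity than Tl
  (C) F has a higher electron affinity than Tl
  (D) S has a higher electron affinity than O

(D)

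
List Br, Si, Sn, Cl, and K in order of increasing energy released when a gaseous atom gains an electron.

K < Sn < Si < Br < Cl

Si is in period 3, group 14; Cl is in period 3, group 17; K is in period 4, group 1; Br is in period 4, group 17; Sn is in period 5, group 14.
Adding an electron releases more energy for atoms nearer the top right (short of the noble gases).
Neither a single period nor a single group — weigh both effects.
Sn > K: period and group pull opposite ways; the across-period shift dominates (107 vs 48 kJ/mol).
Si > Sn: they share group 14; the group trend gives Si the larger value.
Br > Si: period and group pull opposite ways; the across-period shift dominates (325 vs 134 kJ/mol).
Cl > Br: Cl sits above Br in group 17, so the down-group effect alone puts Cl higher.
Tabulated electron affinity (kJ/mol): Si 134, Cl 349, K 48, Br 325, Sn 107.
So from lowest to highest: K < Sn < Si < Br < Cl.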